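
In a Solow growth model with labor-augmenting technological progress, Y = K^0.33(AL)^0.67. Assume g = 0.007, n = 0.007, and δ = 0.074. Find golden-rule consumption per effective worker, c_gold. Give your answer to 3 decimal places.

c_gold ≈ 1.285

Capital per effective worker breaks even when investment replaces (n + g + δ)·k; here n + g + δ = 0.088.
At the golden rule the marginal product of capital equals n+g+δ: 0.33·k^(0.33−1) = 0.088. Solving, k_gold = (0.33/0.088)^(1/0.67) ≈ 7.1906.
y_gold = 7.1906^0.33 ≈ 1.9175.
c_gold = y_gold − (n+g+δ)·k_gold = 1.9175 − 0.088·7.1906 ≈ 1.2847.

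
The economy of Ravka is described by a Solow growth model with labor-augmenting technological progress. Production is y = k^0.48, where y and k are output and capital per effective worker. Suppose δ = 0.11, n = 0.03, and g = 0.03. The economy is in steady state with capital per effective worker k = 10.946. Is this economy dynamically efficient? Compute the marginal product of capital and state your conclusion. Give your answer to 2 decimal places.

dynamically inefficient; MPK ≈ 0.14

Capital per effective worker breaks even when investment replaces (n + g + δ)·k; here n + g + δ = 0.17.
MPK = 0.48·k^(0.48−1) = 0.48·10.946^(-0.52) ≈ 0.1383.
MPK < 0.17, so the economy is dynamically inefficient (over-saving).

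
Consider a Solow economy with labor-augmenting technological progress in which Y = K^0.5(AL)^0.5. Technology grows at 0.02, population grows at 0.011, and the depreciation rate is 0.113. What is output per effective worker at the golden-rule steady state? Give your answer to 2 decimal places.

y_gold ≈ 3.47

Break-even investment rate: n + g + δ = 0.011 + 0.02 + 0.113 = 0.144.
Golden rule sets MPK = n+g+δ: 0.5·k^(0.5−1) = 0.144, so k_gold = (0.5/0.144)^(1/0.5) ≈ 12.0563.
Output: y_gold = k_gold^0.5 = 12.0563^0.5 ≈ 3.4722.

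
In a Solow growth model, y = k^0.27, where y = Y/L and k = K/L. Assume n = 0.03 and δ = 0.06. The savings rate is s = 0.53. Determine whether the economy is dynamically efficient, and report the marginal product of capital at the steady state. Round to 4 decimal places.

dynamically inefficient; MPK ≈ 0.0458

Capital per worker breaks even when investment replaces (n + δ)·k; here n + δ = 0.09.
Steady-state k*: s·k^0.27 = 0.09·k gives k* = (0.53/0.09)^(1/0.73) ≈ 11.3459.
MPK = 0.27·11.3459^(-0.73) ≈ 0.0458.
MPK < n+δ = 0.09, so the economy is dynamically inefficient (over-saving).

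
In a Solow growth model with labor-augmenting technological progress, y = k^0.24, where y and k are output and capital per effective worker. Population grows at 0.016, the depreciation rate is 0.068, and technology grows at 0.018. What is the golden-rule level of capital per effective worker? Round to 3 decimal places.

n + g + δ = 0.016 + 0.018 + 0.068 = 0.102.
Maximizing c = f(k) − (n+g+δ)·k gives f'(k) = n+g+δ, i.e. 0.24·k^(0.24−1) = 0.102, so k_gold = (0.24/0.102)^(1/0.76) ≈ 3.0829.

k_gold ≈ 3.083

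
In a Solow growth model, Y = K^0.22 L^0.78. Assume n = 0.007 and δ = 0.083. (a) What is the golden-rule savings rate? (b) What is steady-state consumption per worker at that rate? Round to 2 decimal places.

Break-even investment rate: n + δ = 0.007 + 0.083 = 0.09.
For Cobb-Douglas, s_gold equals capital's share: s_gold = 0.22.
Maximizing c = f(k) − (n+δ)·k gives f'(k) = n+δ, i.e. 0.22·k^(0.22−1) = 0.09, so k_gold = (0.22/0.09)^(1/0.78) ≈ 3.1453.
y_gold = 3.1453^0.22 ≈ 1.2867; c_gold = (1−0.22)·y_gold ≈ 1.0036.

(a) s_gold = 0.22; (b) c_gold ≈ 1.00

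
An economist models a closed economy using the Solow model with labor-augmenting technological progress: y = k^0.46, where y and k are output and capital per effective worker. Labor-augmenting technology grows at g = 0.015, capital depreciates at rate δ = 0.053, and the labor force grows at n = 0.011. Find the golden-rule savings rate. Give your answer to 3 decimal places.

Capital per effective worker breaks even when investment replaces (n + g + δ)·k; here n + g + δ = 0.079.
At the golden rule MPK = n+g+δ, and in any Cobb-Douglas steady state s = (n+g+δ)·k/y = MPK·k/y = capital's share 0.46.

s_gold = 0.460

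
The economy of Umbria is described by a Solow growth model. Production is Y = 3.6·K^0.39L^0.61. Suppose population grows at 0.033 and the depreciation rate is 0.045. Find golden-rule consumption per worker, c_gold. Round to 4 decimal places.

Break-even investment rate: n + δ = 0.033 + 0.045 = 0.078.
Maximizing c = f(k) − (n+δ)·k gives f'(k) = n+δ, i.e. 0.39·3.6·k^(0.39−1) = 0.078, so k_gold = (0.39·3.6/0.078)^(1/0.61) ≈ 114.2415.
y_gold = 3.6·114.2415^0.39 ≈ 22.8483.
c_gold = y_gold − (n+δ)·k_gold = 22.8483 − 0.078·114.2415 ≈ 13.9375.

c_gold ≈ 13.9375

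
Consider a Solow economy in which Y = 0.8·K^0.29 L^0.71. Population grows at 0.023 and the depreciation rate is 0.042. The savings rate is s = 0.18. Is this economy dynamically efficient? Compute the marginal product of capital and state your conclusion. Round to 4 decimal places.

dynamically efficient; MPK ≈ 0.1047

The effective depreciation rate is n + δ = 0.023 + 0.042 = 0.065.
Steady-state k*: s·A·k^0.29 = 0.065·k gives k* = (0.18·0.8/0.065)^(1/0.71) ≈ 3.0658.
MPK = 0.29·0.8·3.0658^(-0.71) ≈ 0.1047.
MPK > n+δ = 0.065, so the economy is dynamically efficient (under-saving).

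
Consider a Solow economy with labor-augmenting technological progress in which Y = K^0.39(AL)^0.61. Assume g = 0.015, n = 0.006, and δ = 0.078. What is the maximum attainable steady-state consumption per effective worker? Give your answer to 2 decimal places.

Break-even investment rate: n + g + δ = 0.006 + 0.015 + 0.078 = 0.099.
At the golden rule the marginal product of capital equals n+g+δ: 0.39·k^(0.39−1) = 0.099. Solving, k_gold = (0.39/0.099)^(1/0.61) ≈ 9.4649.
y_gold = 9.4649^0.39 ≈ 2.4026.
c_gold = y_gold − (n+g+δ)·k_gold = 2.4026 − 0.099·9.4649 ≈ 1.4656.

c_gold ≈ 1.47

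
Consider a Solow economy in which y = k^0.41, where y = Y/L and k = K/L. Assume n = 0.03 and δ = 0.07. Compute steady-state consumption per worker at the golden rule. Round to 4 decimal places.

Capital per worker breaks even when investment replaces (n + δ)·k; here n + δ = 0.1.
Golden rule sets MPK = n+δ: 0.41·k^(0.41−1) = 0.1, so k_gold = (0.41/0.1)^(1/0.59) ≈ 10.9299.
y_gold = 10.9299^0.41 ≈ 2.6658.
c_gold = y_gold − (n+δ)·k_gold = 2.6658 − 0.1·10.9299 ≈ 1.5728.

c_gold ≈ 1.5728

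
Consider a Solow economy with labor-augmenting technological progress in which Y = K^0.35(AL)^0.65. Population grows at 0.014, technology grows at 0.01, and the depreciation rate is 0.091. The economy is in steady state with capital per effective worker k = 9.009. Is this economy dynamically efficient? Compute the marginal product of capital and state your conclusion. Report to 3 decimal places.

Break-even investment rate: n + g + δ = 0.014 + 0.01 + 0.091 = 0.115.
MPK = 0.35·k^(0.35−1) = 0.35·9.009^(-0.65) ≈ 0.0839.
MPK < 0.115, so the economy is dynamically inefficient (over-saving).

dynamically inefficient; MPK ≈ 0.084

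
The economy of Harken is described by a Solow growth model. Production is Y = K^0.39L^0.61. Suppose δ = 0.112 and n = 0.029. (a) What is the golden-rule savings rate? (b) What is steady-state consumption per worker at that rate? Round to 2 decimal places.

(a) s_gold = 0.39; (b) c_gold ≈ 1.17

The effective depreciation rate is n + δ = 0.029 + 0.112 = 0.141.
For Cobb-Douglas, s_gold equals capital's share: s_gold = 0.39.
Golden rule sets MPK = n+δ: 0.39·k^(0.39−1) = 0.141, so k_gold = (0.39/0.141)^(1/0.61) ≈ 5.3007.
y_gold = 5.3007^0.39 ≈ 1.9164; c_gold = (1−0.39)·y_gold ≈ 1.1690.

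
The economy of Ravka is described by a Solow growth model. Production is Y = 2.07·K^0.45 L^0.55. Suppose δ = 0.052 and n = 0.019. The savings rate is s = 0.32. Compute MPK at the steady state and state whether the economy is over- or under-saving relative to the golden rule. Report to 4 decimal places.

Break-even investment rate: n + δ = 0.019 + 0.052 = 0.071.
Steady-state k*: s·A·k^0.45 = 0.071·k gives k* = (0.32·2.07/0.071)^(1/0.55) ≈ 57.9943.
MPK = 0.45·2.07·57.9943^(-0.55) ≈ 0.0998.
MPK > n+δ = 0.071, so the economy is dynamically efficient (under-saving).

under-saving; MPK ≈ 0.0998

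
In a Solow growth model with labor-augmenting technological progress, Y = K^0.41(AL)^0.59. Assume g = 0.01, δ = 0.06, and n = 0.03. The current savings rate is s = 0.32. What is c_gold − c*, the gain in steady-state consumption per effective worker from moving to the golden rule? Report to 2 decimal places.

Δc ≈ 0.05

Capital per effective worker breaks even when investment replaces (n + g + δ)·k; here n + g + δ = 0.1.
Current steady state (s = 0.32): k* = (0.32/0.1)^(1/0.59) ≈ 7.1810, y* = 7.1810^0.41 ≈ 2.2441, c* = (1−0.32)·2.2441 ≈ 1.5260.
Setting f'(k) = n+g+δ gives 0.41·k^(0.41−1) = 0.1, hence k_gold = (0.41/0.1)^(1/0.59) ≈ 10.9299.
y_gold = 10.9299^0.41 ≈ 2.6658, c_gold = y_gold − 0.1·k_gold ≈ 1.5728.
Gain: Δc = 1.5728 − 1.5260 ≈ 0.0469.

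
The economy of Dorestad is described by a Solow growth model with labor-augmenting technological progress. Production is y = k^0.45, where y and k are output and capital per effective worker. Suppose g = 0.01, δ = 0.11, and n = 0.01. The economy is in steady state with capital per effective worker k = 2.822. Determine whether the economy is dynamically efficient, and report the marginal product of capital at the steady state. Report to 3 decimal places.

dynamically efficient; MPK ≈ 0.254

Break-even investment rate: n + g + δ = 0.01 + 0.01 + 0.11 = 0.13.
MPK = 0.45·k^(0.45−1) = 0.45·2.822^(-0.55) ≈ 0.2543.
MPK > 0.13, so the economy is dynamically efficient (under-saving).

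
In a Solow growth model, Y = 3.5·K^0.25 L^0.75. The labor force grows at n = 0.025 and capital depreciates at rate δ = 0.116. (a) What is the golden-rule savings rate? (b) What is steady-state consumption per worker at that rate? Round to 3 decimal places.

Break-even investment rate: n + δ = 0.025 + 0.116 = 0.141.
For Cobb-Douglas, s_gold equals capital's share: s_gold = 0.25.
At the golden rule the marginal product of capital equals n+δ: 0.25·3.5·k^(0.25−1) = 0.141. Solving, k_gold = (0.25·3.5/0.141)^(1/0.75) ≈ 11.4039.
y_gold = 3.5·11.4039^0.25 ≈ 6.4318; c_gold = (1−0.25)·y_gold ≈ 4.8238.

(a) s_gold = 0.250; (b) c_gold ≈ 4.824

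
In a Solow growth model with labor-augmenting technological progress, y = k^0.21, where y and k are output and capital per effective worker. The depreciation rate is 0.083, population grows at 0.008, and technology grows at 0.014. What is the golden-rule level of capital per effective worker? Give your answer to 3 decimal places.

k_gold ≈ 2.405

Break-even investment rate: n + g + δ = 0.008 + 0.014 + 0.083 = 0.105.
At the golden rule the marginal product of capital equals n+g+δ: 0.21·k^(0.21−1) = 0.105. Solving, k_gold = (0.21/0.105)^(1/0.79) ≈ 2.4046.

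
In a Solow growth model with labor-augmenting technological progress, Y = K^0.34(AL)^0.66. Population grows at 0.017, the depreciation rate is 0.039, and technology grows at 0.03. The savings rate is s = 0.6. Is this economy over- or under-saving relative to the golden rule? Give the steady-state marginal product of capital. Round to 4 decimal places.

over-saving; MPK ≈ 0.0487

Capital per effective worker breaks even when investment replaces (n + g + δ)·k; here n + g + δ = 0.086.
Steady-state k*: s·k^0.34 = 0.086·k gives k* = (0.6/0.086)^(1/0.66) ≈ 18.9785.
MPK = 0.34·18.9785^(-0.66) ≈ 0.0487.
MPK < n+g+δ = 0.086, so the economy is dynamically inefficient (over-saving).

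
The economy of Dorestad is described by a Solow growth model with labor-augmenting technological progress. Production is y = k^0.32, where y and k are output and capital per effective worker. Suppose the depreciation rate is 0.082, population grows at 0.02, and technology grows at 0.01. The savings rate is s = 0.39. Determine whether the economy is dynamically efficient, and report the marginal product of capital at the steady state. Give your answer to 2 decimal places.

Break-even investment rate: n + g + δ = 0.02 + 0.01 + 0.082 = 0.112.
Steady-state k*: s·k^0.32 = 0.112·k gives k* = (0.39/0.112)^(1/0.68) ≈ 6.2637.
MPK = 0.32·6.2637^(-0.68) ≈ 0.0919.
MPK < n+g+δ = 0.112, so the economy is dynamically inefficient (over-saving).

dynamically inefficient; MPK ≈ 0.09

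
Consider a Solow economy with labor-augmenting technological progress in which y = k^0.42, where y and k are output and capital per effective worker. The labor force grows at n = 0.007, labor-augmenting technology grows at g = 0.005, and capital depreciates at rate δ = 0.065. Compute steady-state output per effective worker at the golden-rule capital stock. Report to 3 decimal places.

Capital per effective worker breaks even when investment replaces (n + g + δ)·k; here n + g + δ = 0.077.
At the golden rule the marginal product of capital equals n+g+δ: 0.42·k^(0.42−1) = 0.077. Solving, k_gold = (0.42/0.077)^(1/0.58) ≈ 18.6326.
Output: y_gold = k_gold^0.42 = 18.6326^0.42 ≈ 3.4160.

y_gold ≈ 3.416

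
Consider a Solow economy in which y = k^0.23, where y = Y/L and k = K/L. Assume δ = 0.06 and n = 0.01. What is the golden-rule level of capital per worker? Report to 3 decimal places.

k_gold ≈ 4.688

The effective depreciation rate is n + δ = 0.01 + 0.06 = 0.07.
At the golden rule the marginal product of capital equals n+δ: 0.23·k^(0.23−1) = 0.07. Solving, k_gold = (0.23/0.07)^(1/0.77) ≈ 4.6876.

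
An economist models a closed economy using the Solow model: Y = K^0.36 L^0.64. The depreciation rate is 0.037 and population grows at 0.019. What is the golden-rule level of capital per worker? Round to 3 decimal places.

n + δ = 0.019 + 0.037 = 0.056.
At the golden rule the marginal product of capital equals n+δ: 0.36·k^(0.36−1) = 0.056. Solving, k_gold = (0.36/0.056)^(1/0.64) ≈ 18.3096.

k_gold ≈ 18.310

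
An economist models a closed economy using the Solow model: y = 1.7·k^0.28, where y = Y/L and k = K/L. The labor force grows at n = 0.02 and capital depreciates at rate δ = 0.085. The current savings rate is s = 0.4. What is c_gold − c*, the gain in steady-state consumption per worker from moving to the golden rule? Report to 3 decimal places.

Capital per worker breaks even when investment replaces (n + δ)·k; here n + δ = 0.105.
Current steady state (s = 0.4): k* = (0.4·1.7/0.105)^(1/0.72) ≈ 13.3916, y* = 1.7·13.3916^0.28 ≈ 3.5153, c* = (1−0.4)·3.5153 ≈ 2.1092.
Setting f'(k) = n+δ gives 0.28·1.7·k^(0.28−1) = 0.105, hence k_gold = (0.28·1.7/0.105)^(1/0.72) ≈ 8.1600.
y_gold = 1.7·8.1600^0.28 ≈ 3.0600, c_gold = y_gold − 0.105·k_gold ≈ 2.2032.
Gain: Δc = 2.2032 − 2.1092 ≈ 0.0940.

Δc ≈ 0.094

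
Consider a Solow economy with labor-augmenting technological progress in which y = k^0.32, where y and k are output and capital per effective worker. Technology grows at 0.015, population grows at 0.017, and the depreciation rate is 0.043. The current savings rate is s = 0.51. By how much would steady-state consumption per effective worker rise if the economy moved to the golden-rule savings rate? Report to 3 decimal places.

n + g + δ = 0.017 + 0.015 + 0.043 = 0.075.
Current steady state (s = 0.51): k* = (0.51/0.075)^(1/0.68) ≈ 16.7601, y* = 16.7601^0.32 ≈ 2.4647, c* = (1−0.51)·2.4647 ≈ 1.2077.
Maximizing c = f(k) − (n+g+δ)·k gives f'(k) = n+g+δ, i.e. 0.32·k^(0.32−1) = 0.075, so k_gold = (0.32/0.075)^(1/0.68) ≈ 8.4450.
y_gold = 8.4450^0.32 ≈ 1.9793, c_gold = y_gold − 0.075·k_gold ≈ 1.3459.
Gain: Δc = 1.3459 − 1.2077 ≈ 0.1382.

Δc ≈ 0.138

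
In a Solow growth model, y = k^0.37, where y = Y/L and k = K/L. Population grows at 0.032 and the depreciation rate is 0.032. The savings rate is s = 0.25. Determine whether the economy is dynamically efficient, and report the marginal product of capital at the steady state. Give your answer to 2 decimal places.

Break-even investment rate: n + δ = 0.032 + 0.032 = 0.064.
Steady-state k*: s·k^0.37 = 0.064·k gives k* = (0.25/0.064)^(1/0.63) ≈ 8.6956.
MPK = 0.37·8.6956^(-0.63) ≈ 0.0947.
MPK > n+δ = 0.064, so the economy is dynamically efficient (under-saving).

dynamically efficient; MPK ≈ 0.09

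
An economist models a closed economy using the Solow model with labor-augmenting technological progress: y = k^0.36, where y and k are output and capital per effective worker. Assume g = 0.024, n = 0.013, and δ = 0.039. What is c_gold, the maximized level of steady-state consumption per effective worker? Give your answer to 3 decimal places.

c_gold ≈ 1.535

n + g + δ = 0.013 + 0.024 + 0.039 = 0.076.
Golden rule sets MPK = n+g+δ: 0.36·k^(0.36−1) = 0.076, so k_gold = (0.36/0.076)^(1/0.64) ≈ 11.3619.
y_gold = 11.3619^0.36 ≈ 2.3986.
c_gold = y_gold − (n+g+δ)·k_gold = 2.3986 − 0.076·11.3619 ≈ 1.5351.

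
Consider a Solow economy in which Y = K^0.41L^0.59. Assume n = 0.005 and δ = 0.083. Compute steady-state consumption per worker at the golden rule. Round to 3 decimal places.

n + δ = 0.005 + 0.083 = 0.088.
Golden rule sets MPK = n+δ: 0.41·k^(0.41−1) = 0.088, so k_gold = (0.41/0.088)^(1/0.59) ≈ 13.5742.
y_gold = 13.5742^0.41 ≈ 2.9135.
c_gold = y_gold − (n+δ)·k_gold = 2.9135 − 0.088·13.5742 ≈ 1.7190.

c_gold ≈ 1.719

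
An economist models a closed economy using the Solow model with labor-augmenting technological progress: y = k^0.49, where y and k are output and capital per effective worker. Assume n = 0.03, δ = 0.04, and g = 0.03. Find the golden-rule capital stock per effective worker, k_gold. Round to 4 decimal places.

k_gold ≈ 22.5593

The effective depreciation rate is n + g + δ = 0.03 + 0.03 + 0.04 = 0.1.
Golden rule sets MPK = n+g+δ: 0.49·k^(0.49−1) = 0.1, so k_gold = (0.49/0.1)^(1/0.51) ≈ 22.5593.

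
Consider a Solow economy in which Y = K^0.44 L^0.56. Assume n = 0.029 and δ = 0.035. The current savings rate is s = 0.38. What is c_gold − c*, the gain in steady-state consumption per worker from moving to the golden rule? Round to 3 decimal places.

Δc ≈ 0.034

Break-even investment rate: n + δ = 0.029 + 0.035 = 0.064.
Current steady state (s = 0.38): k* = (0.38/0.064)^(1/0.56) ≈ 24.0677, y* = 24.0677^0.44 ≈ 4.0535, c* = (1−0.38)·4.0535 ≈ 2.5132.
Golden rule sets MPK = n+δ: 0.44·k^(0.44−1) = 0.064, so k_gold = (0.44/0.064)^(1/0.56) ≈ 31.2701.
y_gold = 31.2701^0.44 ≈ 4.5484, c_gold = y_gold − 0.064·k_gold ≈ 2.5471.
Gain: Δc = 2.5471 − 2.5132 ≈ 0.0339.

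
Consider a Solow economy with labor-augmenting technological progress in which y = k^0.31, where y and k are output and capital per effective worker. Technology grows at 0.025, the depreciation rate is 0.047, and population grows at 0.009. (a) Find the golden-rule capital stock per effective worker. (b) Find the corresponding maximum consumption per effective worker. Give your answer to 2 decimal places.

Capital per effective worker breaks even when investment replaces (n + g + δ)·k; here n + g + δ = 0.081.
Setting f'(k) = n+g+δ gives 0.31·k^(0.31−1) = 0.081, hence k_gold = (0.31/0.081)^(1/0.69) ≈ 6.9944.
y_gold = 6.9944^0.31 ≈ 1.8276; c_gold = y_gold − 0.081·k_gold ≈ 1.2610.

(a) k_gold ≈ 6.99; (b) c_gold ≈ 1.26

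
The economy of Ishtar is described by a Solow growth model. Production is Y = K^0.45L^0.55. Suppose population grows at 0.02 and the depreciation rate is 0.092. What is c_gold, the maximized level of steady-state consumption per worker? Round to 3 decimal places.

c_gold ≈ 1.716

n + δ = 0.02 + 0.092 = 0.112.
Setting f'(k) = n+δ gives 0.45·k^(0.45−1) = 0.112, hence k_gold = (0.45/0.112)^(1/0.55) ≈ 12.5364.
y_gold = 12.5364^0.45 ≈ 3.1202.
c_gold = y_gold − (n+δ)·k_gold = 3.1202 − 0.112·12.5364 ≈ 1.7161.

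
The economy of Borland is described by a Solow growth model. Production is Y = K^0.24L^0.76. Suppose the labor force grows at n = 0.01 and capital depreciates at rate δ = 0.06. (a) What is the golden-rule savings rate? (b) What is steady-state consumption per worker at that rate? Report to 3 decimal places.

The effective depreciation rate is n + δ = 0.01 + 0.06 = 0.07.
For Cobb-Douglas, s_gold equals capital's share: s_gold = 0.24.
At the golden rule the marginal product of capital equals n+δ: 0.24·k^(0.24−1) = 0.07. Solving, k_gold = (0.24/0.07)^(1/0.76) ≈ 5.0594.
y_gold = 5.0594^0.24 ≈ 1.4756; c_gold = (1−0.24)·y_gold ≈ 1.1215.

(a) s_gold = 0.240; (b) c_gold ≈ 1.121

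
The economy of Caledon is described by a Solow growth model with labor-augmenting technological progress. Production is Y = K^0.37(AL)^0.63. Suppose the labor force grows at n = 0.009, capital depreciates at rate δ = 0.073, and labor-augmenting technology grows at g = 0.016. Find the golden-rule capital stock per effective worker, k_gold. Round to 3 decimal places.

k_gold ≈ 8.238

Break-even investment rate: n + g + δ = 0.009 + 0.016 + 0.073 = 0.098.
Maximizing c = f(k) − (n+g+δ)·k gives f'(k) = n+g+δ, i.e. 0.37·k^(0.37−1) = 0.098, so k_gold = (0.37/0.098)^(1/0.63) ≈ 8.2382.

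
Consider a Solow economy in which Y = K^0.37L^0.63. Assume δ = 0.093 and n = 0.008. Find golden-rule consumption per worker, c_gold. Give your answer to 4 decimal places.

c_gold ≈ 1.3505

The effective depreciation rate is n + δ = 0.008 + 0.093 = 0.101.
Setting f'(k) = n+δ gives 0.37·k^(0.37−1) = 0.101, hence k_gold = (0.37/0.101)^(1/0.63) ≈ 7.8532.
y_gold = 7.8532^0.37 ≈ 2.1437.
c_gold = y_gold − (n+δ)·k_gold = 2.1437 − 0.101·7.8532 ≈ 1.3505.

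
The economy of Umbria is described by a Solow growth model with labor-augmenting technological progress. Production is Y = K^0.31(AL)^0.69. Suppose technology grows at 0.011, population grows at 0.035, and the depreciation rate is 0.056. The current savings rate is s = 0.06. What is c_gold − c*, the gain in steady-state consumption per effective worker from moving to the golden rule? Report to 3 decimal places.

The effective depreciation rate is n + g + δ = 0.035 + 0.011 + 0.056 = 0.102.
Current steady state (s = 0.06): k* = (0.06/0.102)^(1/0.69) ≈ 0.4635, y* = 0.4635^0.31 ≈ 0.7879, c* = (1−0.06)·0.7879 ≈ 0.7406.
Setting f'(k) = n+g+δ gives 0.31·k^(0.31−1) = 0.102, hence k_gold = (0.31/0.102)^(1/0.69) ≈ 5.0079.
y_gold = 5.0079^0.31 ≈ 1.6478, c_gold = y_gold − 0.102·k_gold ≈ 1.1370.
Gain: Δc = 1.1370 − 0.7406 ≈ 0.3963.

Δc ≈ 0.396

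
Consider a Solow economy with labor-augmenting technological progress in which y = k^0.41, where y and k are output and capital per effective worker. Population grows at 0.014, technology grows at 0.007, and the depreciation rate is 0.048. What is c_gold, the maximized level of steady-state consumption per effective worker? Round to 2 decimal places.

Break-even investment rate: n + g + δ = 0.014 + 0.007 + 0.048 = 0.069.
Setting f'(k) = n+g+δ gives 0.41·k^(0.41−1) = 0.069, hence k_gold = (0.41/0.069)^(1/0.59) ≈ 20.5000.
y_gold = 20.5000^0.41 ≈ 3.4500.
c_gold = y_gold − (n+g+δ)·k_gold = 3.4500 − 0.069·20.5000 ≈ 2.0355.

c_gold ≈ 2.04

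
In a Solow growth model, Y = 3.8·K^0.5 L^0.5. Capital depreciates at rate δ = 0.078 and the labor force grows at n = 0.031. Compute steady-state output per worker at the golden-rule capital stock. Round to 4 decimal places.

The effective depreciation rate is n + δ = 0.031 + 0.078 = 0.109.
At the golden rule the marginal product of capital equals n+δ: 0.5·3.8·k^(0.5−1) = 0.109. Solving, k_gold = (0.5·3.8/0.109)^(1/0.5) ≈ 303.8465.
Output: y_gold = 3.8·k_gold^0.5 = 3.8·303.8465^0.5 ≈ 66.2385.

y_gold ≈ 66.2385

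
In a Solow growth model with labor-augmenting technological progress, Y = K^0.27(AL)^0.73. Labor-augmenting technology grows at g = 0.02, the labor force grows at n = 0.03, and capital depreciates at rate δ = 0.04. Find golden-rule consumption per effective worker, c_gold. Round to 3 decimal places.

c_gold ≈ 1.096

Capital per effective worker breaks even when investment replaces (n + g + δ)·k; here n + g + δ = 0.09.
At the golden rule the marginal product of capital equals n+g+δ: 0.27·k^(0.27−1) = 0.09. Solving, k_gold = (0.27/0.09)^(1/0.73) ≈ 4.5039.
y_gold = 4.5039^0.27 ≈ 1.5013.
c_gold = y_gold − (n+g+δ)·k_gold = 1.5013 − 0.09·4.5039 ≈ 1.0960.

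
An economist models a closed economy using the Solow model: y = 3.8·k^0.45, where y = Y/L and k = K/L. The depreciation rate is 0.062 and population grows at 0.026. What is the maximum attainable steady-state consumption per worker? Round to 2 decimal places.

Capital per worker breaks even when investment replaces (n + δ)·k; here n + δ = 0.088.
At the golden rule the marginal product of capital equals n+δ: 0.45·3.8·k^(0.45−1) = 0.088. Solving, k_gold = (0.45·3.8/0.088)^(1/0.55) ≈ 220.1667.
y_gold = 3.8·220.1667^0.45 ≈ 43.0548.
c_gold = y_gold − (n+δ)·k_gold = 43.0548 − 0.088·220.1667 ≈ 23.6802.

c_gold ≈ 23.68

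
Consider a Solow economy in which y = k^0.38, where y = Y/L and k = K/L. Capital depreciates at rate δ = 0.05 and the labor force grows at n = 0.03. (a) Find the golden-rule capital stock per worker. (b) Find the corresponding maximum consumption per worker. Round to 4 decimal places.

The effective depreciation rate is n + δ = 0.03 + 0.05 = 0.08.
Setting f'(k) = n+δ gives 0.38·k^(0.38−1) = 0.08, hence k_gold = (0.38/0.08)^(1/0.62) ≈ 12.3436.
y_gold = 12.3436^0.38 ≈ 2.5986; c_gold = y_gold − 0.08·k_gold ≈ 1.6112.

(a) k_gold ≈ 12.3436; (b) c_gold ≈ 1.6112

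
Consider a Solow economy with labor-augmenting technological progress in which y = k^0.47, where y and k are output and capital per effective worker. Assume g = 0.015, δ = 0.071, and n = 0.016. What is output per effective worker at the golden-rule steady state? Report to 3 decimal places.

The effective depreciation rate is n + g + δ = 0.016 + 0.015 + 0.071 = 0.102.
Maximizing c = f(k) − (n+g+δ)·k gives f'(k) = n+g+δ, i.e. 0.47·k^(0.47−1) = 0.102, so k_gold = (0.47/0.102)^(1/0.53) ≈ 17.8600.
Output: y_gold = k_gold^0.47 = 17.8600^0.47 ≈ 3.8760.

y_gold ≈ 3.876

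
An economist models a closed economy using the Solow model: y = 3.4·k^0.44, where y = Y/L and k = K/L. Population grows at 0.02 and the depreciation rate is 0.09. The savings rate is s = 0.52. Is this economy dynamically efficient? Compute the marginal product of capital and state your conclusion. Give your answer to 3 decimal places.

dynamically inefficient; MPK ≈ 0.093

n + δ = 0.02 + 0.09 = 0.11.
Steady-state k*: s·A·k^0.44 = 0.11·k gives k* = (0.52·3.4/0.11)^(1/0.56) ≈ 142.4726.
MPK = 0.44·3.4·142.4726^(-0.56) ≈ 0.0931.
MPK < n+δ = 0.11, so the economy is dynamically inefficient (over-saving).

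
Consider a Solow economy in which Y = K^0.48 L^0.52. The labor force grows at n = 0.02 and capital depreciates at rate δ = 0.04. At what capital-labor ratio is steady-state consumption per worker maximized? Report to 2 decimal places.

Capital per worker breaks even when investment replaces (n + δ)·k; here n + δ = 0.06.
Setting f'(k) = n+δ gives 0.48·k^(0.48−1) = 0.06, hence k_gold = (0.48/0.06)^(1/0.52) ≈ 54.5395.

k_gold ≈ 54.54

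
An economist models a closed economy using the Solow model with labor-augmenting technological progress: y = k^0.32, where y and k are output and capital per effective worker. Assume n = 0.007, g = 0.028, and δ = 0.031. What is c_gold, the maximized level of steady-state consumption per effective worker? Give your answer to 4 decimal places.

The effective depreciation rate is n + g + δ = 0.007 + 0.028 + 0.031 = 0.066.
At the golden rule the marginal product of capital equals n+g+δ: 0.32·k^(0.32−1) = 0.066. Solving, k_gold = (0.32/0.066)^(1/0.68) ≈ 10.1916.
y_gold = 10.1916^0.32 ≈ 2.1020.
c_gold = y_gold − (n+g+δ)·k_gold = 2.1020 − 0.066·10.1916 ≈ 1.4294.

c_gold ≈ 1.4294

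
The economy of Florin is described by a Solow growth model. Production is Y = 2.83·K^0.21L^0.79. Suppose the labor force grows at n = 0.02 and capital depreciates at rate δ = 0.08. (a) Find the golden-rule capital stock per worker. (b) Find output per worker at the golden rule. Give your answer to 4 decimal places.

n + δ = 0.02 + 0.08 = 0.1.
Golden rule sets MPK = n+δ: 0.21·2.83·k^(0.21−1) = 0.1, so k_gold = (0.21·2.83/0.1)^(1/0.79) ≈ 9.5445.
y_gold = 2.83·9.5445^0.21 ≈ 4.5450.

(a) k_gold ≈ 9.5445; (b) y_gold ≈ 4.5450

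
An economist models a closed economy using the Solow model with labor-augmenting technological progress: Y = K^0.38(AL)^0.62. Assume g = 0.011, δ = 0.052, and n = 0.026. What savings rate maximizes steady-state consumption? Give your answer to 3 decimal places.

s_gold = 0.380

The effective depreciation rate is n + g + δ = 0.026 + 0.011 + 0.052 = 0.089.
At the golden rule MPK = n+g+δ, and in any Cobb-Douglas steady state s = (n+g+δ)·k/y = MPK·k/y = capital's share 0.38.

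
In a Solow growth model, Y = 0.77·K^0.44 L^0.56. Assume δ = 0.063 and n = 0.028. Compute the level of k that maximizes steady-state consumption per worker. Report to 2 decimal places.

Capital per worker breaks even when investment replaces (n + δ)·k; here n + δ = 0.091.
At the golden rule the marginal product of capital equals n+δ: 0.44·0.77·k^(0.44−1) = 0.091. Solving, k_gold = (0.44·0.77/0.091)^(1/0.56) ≈ 10.4585.

k_gold ≈ 10.46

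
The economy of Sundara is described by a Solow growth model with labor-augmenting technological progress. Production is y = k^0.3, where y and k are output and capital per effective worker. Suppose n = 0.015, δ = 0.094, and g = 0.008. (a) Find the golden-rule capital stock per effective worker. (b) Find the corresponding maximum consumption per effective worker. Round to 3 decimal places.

(a) k_gold ≈ 3.839; (b) c_gold ≈ 1.048

Break-even investment rate: n + g + δ = 0.015 + 0.008 + 0.094 = 0.117.
Setting f'(k) = n+g+δ gives 0.3·k^(0.3−1) = 0.117, hence k_gold = (0.3/0.117)^(1/0.7) ≈ 3.8388.
y_gold = 3.8388^0.3 ≈ 1.4971; c_gold = y_gold − 0.117·k_gold ≈ 1.0480.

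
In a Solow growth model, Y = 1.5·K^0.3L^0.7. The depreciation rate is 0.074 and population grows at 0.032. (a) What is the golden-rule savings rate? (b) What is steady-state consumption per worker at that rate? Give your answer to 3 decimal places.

(a) s_gold = 0.300; (b) c_gold ≈ 1.951

Capital per worker breaks even when investment replaces (n + δ)·k; here n + δ = 0.106.
For Cobb-Douglas, s_gold equals capital's share: s_gold = 0.3.
Golden rule sets MPK = n+δ: 0.3·1.5·k^(0.3−1) = 0.106, so k_gold = (0.3·1.5/0.106)^(1/0.7) ≈ 7.8888.
y_gold = 1.5·7.8888^0.3 ≈ 2.7874; c_gold = (1−0.3)·y_gold ≈ 1.9512.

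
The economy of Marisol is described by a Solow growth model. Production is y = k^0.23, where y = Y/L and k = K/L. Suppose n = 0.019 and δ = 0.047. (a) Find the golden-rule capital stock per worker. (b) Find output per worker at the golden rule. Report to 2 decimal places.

The effective depreciation rate is n + δ = 0.019 + 0.047 = 0.066.
Golden rule sets MPK = n+δ: 0.23·k^(0.23−1) = 0.066, so k_gold = (0.23/0.066)^(1/0.77) ≈ 5.0598.
y_gold = 5.0598^0.23 ≈ 1.4519.

(a) k_gold ≈ 5.06; (b) y_gold ≈ 1.45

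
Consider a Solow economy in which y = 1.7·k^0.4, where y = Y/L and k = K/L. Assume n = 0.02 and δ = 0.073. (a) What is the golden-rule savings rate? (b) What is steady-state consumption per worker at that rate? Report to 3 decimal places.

(a) s_gold = 0.400; (b) c_gold ≈ 3.843

n + δ = 0.02 + 0.073 = 0.093.
For Cobb-Douglas, s_gold equals capital's share: s_gold = 0.4.
Setting f'(k) = n+δ gives 0.4·1.7·k^(0.4−1) = 0.093, hence k_gold = (0.4·1.7/0.093)^(1/0.6) ≈ 27.5450.
y_gold = 1.7·27.5450^0.4 ≈ 6.4042; c_gold = (1−0.4)·y_gold ≈ 3.8425.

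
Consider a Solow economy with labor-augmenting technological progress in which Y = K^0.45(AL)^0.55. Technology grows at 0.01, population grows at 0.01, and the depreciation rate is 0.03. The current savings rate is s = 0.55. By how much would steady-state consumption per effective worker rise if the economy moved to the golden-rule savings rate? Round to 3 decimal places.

Break-even investment rate: n + g + δ = 0.01 + 0.01 + 0.03 = 0.05.
Current steady state (s = 0.55): k* = (0.55/0.05)^(1/0.55) ≈ 78.2422, y* = 78.2422^0.45 ≈ 7.1129, c* = (1−0.55)·7.1129 ≈ 3.2008.
At the golden rule the marginal product of capital equals n+g+δ: 0.45·k^(0.45−1) = 0.05. Solving, k_gold = (0.45/0.05)^(1/0.55) ≈ 54.3233.
y_gold = 54.3233^0.45 ≈ 6.0359, c_gold = y_gold − 0.05·k_gold ≈ 3.3198.
Gain: Δc = 3.3198 − 3.2008 ≈ 0.1189.

Δc ≈ 0.119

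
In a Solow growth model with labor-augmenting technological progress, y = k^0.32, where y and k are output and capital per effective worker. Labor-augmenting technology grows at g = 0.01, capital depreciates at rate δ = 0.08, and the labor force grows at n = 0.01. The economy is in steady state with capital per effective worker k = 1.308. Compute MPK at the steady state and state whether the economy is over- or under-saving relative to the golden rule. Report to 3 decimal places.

under-saving; MPK ≈ 0.267

n + g + δ = 0.01 + 0.01 + 0.08 = 0.1.
MPK = 0.32·k^(0.32−1) = 0.32·1.308^(-0.68) ≈ 0.2666.
MPK > 0.1, so the economy is dynamically efficient (under-saving).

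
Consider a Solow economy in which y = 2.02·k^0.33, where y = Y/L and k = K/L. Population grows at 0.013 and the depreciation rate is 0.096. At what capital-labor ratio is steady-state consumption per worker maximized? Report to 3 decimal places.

k_gold ≈ 14.921

Break-even investment rate: n + δ = 0.013 + 0.096 = 0.109.
Golden rule sets MPK = n+δ: 0.33·2.02·k^(0.33−1) = 0.109, so k_gold = (0.33·2.02/0.109)^(1/0.67) ≈ 14.9207.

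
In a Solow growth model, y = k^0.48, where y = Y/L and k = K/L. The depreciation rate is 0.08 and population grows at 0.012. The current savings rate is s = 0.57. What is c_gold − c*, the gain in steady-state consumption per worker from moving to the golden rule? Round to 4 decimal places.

Δc ≈ 0.0739

n + δ = 0.012 + 0.08 = 0.092.
Current steady state (s = 0.57): k* = (0.57/0.092)^(1/0.52) ≈ 33.3614, y* = 33.3614^0.48 ≈ 5.3846, c* = (1−0.57)·5.3846 ≈ 2.3154.
Setting f'(k) = n+δ gives 0.48·k^(0.48−1) = 0.092, hence k_gold = (0.48/0.092)^(1/0.52) ≈ 23.9728.
y_gold = 23.9728^0.48 ≈ 4.5948, c_gold = y_gold − 0.092·k_gold ≈ 2.3893.
Gain: Δc = 2.3893 − 2.3154 ≈ 0.0739.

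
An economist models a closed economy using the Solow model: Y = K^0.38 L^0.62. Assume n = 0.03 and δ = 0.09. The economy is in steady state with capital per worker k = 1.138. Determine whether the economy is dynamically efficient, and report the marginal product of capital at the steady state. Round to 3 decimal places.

dynamically efficient; MPK ≈ 0.351

Break-even investment rate: n + δ = 0.03 + 0.09 = 0.12.
MPK = 0.38·k^(0.38−1) = 0.38·1.138^(-0.62) ≈ 0.3507.
MPK > 0.12, so the economy is dynamically efficient (under-saving).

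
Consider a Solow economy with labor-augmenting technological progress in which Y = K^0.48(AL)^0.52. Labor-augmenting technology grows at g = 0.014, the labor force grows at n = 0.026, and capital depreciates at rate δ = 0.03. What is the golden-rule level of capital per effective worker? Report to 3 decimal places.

k_gold ≈ 40.548

Capital per effective worker breaks even when investment replaces (n + g + δ)·k; here n + g + δ = 0.07.
Maximizing c = f(k) − (n+g+δ)·k gives f'(k) = n+g+δ, i.e. 0.48·k^(0.48−1) = 0.07, so k_gold = (0.48/0.07)^(1/0.52) ≈ 40.5478.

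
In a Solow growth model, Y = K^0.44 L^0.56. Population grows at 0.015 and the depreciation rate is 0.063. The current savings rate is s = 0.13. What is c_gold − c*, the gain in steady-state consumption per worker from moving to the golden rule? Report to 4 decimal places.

n + δ = 0.015 + 0.063 = 0.078.
Current steady state (s = 0.13): k* = (0.13/0.078)^(1/0.56) ≈ 2.4898, y* = 2.4898^0.44 ≈ 1.4939, c* = (1−0.13)·1.4939 ≈ 1.2997.
Maximizing c = f(k) − (n+δ)·k gives f'(k) = n+δ, i.e. 0.44·k^(0.44−1) = 0.078, so k_gold = (0.44/0.078)^(1/0.56) ≈ 21.9640.
y_gold = 21.9640^0.44 ≈ 3.8936, c_gold = y_gold − 0.078·k_gold ≈ 2.1804.
Gain: Δc = 2.1804 − 1.2997 ≈ 0.8808.

Δc ≈ 0.8808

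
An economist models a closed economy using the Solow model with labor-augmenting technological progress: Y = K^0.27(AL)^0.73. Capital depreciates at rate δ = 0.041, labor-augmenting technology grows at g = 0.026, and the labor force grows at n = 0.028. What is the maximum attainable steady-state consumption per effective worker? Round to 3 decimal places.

c_gold ≈ 1.074

Capital per effective worker breaks even when investment replaces (n + g + δ)·k; here n + g + δ = 0.095.
Maximizing c = f(k) − (n+g+δ)·k gives f'(k) = n+g+δ, i.e. 0.27·k^(0.27−1) = 0.095, so k_gold = (0.27/0.095)^(1/0.73) ≈ 4.1824.
y_gold = 4.1824^0.27 ≈ 1.4716.
c_gold = y_gold − (n+g+δ)·k_gold = 1.4716 − 0.095·4.1824 ≈ 1.0743.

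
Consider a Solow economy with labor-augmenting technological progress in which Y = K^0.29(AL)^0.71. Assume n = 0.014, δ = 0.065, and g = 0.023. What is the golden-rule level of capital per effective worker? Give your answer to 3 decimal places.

Capital per effective worker breaks even when investment replaces (n + g + δ)·k; here n + g + δ = 0.102.
Setting f'(k) = n+g+δ gives 0.29·k^(0.29−1) = 0.102, hence k_gold = (0.29/0.102)^(1/0.71) ≈ 4.3566.

k_gold ≈ 4.357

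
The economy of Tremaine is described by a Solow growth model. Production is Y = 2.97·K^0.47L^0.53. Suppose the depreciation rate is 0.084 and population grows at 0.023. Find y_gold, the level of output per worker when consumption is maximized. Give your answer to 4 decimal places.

Capital per worker breaks even when investment replaces (n + δ)·k; here n + δ = 0.107.
Maximizing c = f(k) − (n+δ)·k gives f'(k) = n+δ, i.e. 0.47·2.97·k^(0.47−1) = 0.107, so k_gold = (0.47·2.97/0.107)^(1/0.53) ≈ 127.2511.
Output: y_gold = 2.97·k_gold^0.47 = 2.97·127.2511^0.47 ≈ 28.9699.

y_gold ≈ 28.9699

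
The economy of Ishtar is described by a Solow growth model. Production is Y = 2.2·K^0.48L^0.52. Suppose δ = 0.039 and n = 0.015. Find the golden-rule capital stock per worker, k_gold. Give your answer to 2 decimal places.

Capital per worker breaks even when investment replaces (n + δ)·k; here n + δ = 0.054.
Maximizing c = f(k) − (n+δ)·k gives f'(k) = n+δ, i.e. 0.48·2.2·k^(0.48−1) = 0.054, so k_gold = (0.48·2.2/0.054)^(1/0.52) ≈ 304.2369.

k_gold ≈ 304.24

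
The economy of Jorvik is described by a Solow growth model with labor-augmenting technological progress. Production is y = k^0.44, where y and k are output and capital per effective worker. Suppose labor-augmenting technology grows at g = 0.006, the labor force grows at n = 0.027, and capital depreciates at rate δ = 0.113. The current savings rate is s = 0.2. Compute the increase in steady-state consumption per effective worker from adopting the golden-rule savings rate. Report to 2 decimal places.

n + g + δ = 0.027 + 0.006 + 0.113 = 0.146.
Current steady state (s = 0.2): k* = (0.2/0.146)^(1/0.56) ≈ 1.7541, y* = 1.7541^0.44 ≈ 1.2805, c* = (1−0.2)·1.2805 ≈ 1.0244.
At the golden rule the marginal product of capital equals n+g+δ: 0.44·k^(0.44−1) = 0.146. Solving, k_gold = (0.44/0.146)^(1/0.56) ≈ 7.1703.
y_gold = 7.1703^0.44 ≈ 2.3792, c_gold = y_gold − 0.146·k_gold ≈ 1.3324.
Gain: Δc = 1.3324 − 1.0244 ≈ 0.3079.

Δc ≈ 0.31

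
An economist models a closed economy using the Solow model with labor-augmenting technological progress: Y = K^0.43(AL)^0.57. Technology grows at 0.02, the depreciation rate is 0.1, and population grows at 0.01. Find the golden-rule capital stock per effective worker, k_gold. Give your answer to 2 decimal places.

Break-even investment rate: n + g + δ = 0.01 + 0.02 + 0.1 = 0.13.
At the golden rule the marginal product of capital equals n+g+δ: 0.43·k^(0.43−1) = 0.13. Solving, k_gold = (0.43/0.13)^(1/0.57) ≈ 8.1554.

k_gold ≈ 8.16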